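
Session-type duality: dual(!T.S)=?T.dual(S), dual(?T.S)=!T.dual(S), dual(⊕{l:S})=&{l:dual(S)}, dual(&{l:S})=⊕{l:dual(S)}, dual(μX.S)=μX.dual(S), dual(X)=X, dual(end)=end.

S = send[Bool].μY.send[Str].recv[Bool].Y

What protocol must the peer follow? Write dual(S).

recv[Bool].μY.recv[Str].send[Bool].Y

send[Bool] ↦ recv[Bool]
  μY ↦ μY  (rec unchanged)
    send[Str] ↦ recv[Str]
      recv[Bool] ↦ send[Bool]
        dual(Y) = Y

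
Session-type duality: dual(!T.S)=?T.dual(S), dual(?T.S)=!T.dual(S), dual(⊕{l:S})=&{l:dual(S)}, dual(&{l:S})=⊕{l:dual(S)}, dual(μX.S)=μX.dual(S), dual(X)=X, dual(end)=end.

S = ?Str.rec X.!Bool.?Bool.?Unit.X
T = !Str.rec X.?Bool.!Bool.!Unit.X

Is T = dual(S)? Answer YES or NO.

YES

?Str | !Str  ✓
  rec X | rec X  ✓ (rec unchanged)
    !Bool | ?Bool  ✓
      ?Bool | !Bool  ✓
        ?Unit | !Unit  ✓
          X | X  ✓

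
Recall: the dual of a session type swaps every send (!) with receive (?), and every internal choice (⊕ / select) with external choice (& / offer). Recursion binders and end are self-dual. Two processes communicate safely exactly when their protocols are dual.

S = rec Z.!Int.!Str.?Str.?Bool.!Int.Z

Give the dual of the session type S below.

rec Z.?Int.?Str.!Str.!Bool.?Int.Z

rec Z ↦ rec Z  (binder kept)
  !Int ↦ ?Int
    !Str ↦ ?Str
      ?Str ↦ !Str
        ?Bool ↦ !Bool
          !Int ↦ ?Int
            Z self-dual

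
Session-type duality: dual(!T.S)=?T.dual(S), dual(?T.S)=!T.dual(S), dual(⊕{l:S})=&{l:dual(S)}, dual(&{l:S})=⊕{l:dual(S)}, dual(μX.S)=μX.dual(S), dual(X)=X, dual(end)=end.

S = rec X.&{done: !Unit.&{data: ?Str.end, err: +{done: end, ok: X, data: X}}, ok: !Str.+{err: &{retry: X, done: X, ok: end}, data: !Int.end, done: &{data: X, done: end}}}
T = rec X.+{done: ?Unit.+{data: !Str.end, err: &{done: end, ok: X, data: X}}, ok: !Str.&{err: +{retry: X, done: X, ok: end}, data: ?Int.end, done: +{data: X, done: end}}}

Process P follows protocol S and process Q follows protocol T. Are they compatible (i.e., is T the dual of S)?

rec X ‖ rec X  ✓ (binder kept)
  &{done,ok} ‖ +{done,ok}  ✓ same labels
    [done]
      !Unit ‖ ?Unit  ✓
        &{data,err} ‖ +{data,err}  ✓ same labels
          [data]
            ?Str ‖ !Str  ✓
              end ‖ end  ✓
          [err]
            +{done,ok,data} ‖ &{done,ok,data}  ✓ same labels
              [done]
                end ‖ end  ✓
              [ok]
                X ‖ X  ✓
              [data]
                X ‖ X  ✓
    [ok]
      !Str ‖ !Str  ✗ same direction on both sides — not dual

NO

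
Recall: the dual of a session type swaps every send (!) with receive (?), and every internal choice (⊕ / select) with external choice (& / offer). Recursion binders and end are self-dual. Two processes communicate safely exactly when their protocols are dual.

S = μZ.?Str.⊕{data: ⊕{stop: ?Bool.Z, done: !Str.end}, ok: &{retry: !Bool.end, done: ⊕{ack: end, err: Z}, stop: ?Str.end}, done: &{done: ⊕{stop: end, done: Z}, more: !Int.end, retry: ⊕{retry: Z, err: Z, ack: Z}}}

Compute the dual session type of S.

μZ.!Str.&{data: &{stop: !Bool.Z, done: ?Str.end}, ok: ⊕{retry: ?Bool.end, done: &{ack: end, err: Z}, stop: !Str.end}, done: ⊕{done: &{stop: end, done: Z}, more: ?Int.end, retry: &{retry: Z, err: Z, ack: Z}}}

μZ ↦ μZ  (μ self-dual)
  ?Str ↦ !Str
    ⊕{data,ok,done} ↦ &{data,ok,done}  (internal→external)
      [data]
        ⊕{stop,done} ↦ &{stop,done}  (internal→external)
          [stop]
            ?Bool ↦ !Bool
              dual(Z) = Z
          [done]
            !Str ↦ ?Str
              dual(end) = end
      [ok]
        &{retry,done,stop} ↦ ⊕{retry,done,stop}  (external→internal)
          [retry]
            !Bool ↦ ?Bool
              dual(end) = end
          [done]
            ⊕{ack,err} ↦ &{ack,err}  (internal→external)
              [ack]
                dual(end) = end
              [err]
                dual(Z) = Z
          [stop]
            ?Str ↦ !Str
              dual(end) = end
      [done]
        &{done,more,retry} ↦ ⊕{done,more,retry}  (external→internal)
          [done]
            ⊕{stop,done} ↦ &{stop,done}  (internal→external)
              [stop]
                dual(end) = end
              [done]
                dual(Z) = Z
          [more]
            !Int ↦ ?Int
              dual(end) = end
          [retry]
            ⊕{retry,err,ack} ↦ &{retry,err,ack}  (internal→external)
              [retry]
                dual(Z) = Z
              [err]
                dual(Z) = Z
              [ack]
                dual(Z) = Z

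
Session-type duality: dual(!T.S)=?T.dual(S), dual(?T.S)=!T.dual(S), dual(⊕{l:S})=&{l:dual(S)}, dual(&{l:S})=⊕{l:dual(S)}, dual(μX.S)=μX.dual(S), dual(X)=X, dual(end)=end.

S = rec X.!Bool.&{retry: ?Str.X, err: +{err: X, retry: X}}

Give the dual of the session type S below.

rec X = rec X  (binder kept)
  !Bool = ?Bool
    &{retry,err} = +{retry,err}  (&→⊕)
      case retry:
        ?Str = !Str
          dual(X) = X
      case err:
        +{err,retry} = &{err,retry}  (⊕→&)
          case err:
            dual(X) = X
          case retry:
            dual(X) = X

rec X.?Bool.+{retry: !Str.X, err: &{err: X, retry: X}}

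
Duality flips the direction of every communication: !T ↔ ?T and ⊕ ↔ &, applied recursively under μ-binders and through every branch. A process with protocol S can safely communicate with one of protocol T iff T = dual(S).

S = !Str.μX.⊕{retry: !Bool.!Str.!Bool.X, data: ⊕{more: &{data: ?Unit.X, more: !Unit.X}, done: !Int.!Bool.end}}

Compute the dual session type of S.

!Str = ?Str
  μX = μX  (rec unchanged)
    ⊕{retry,data} = &{retry,data}  (⊕→&)
      [retry]
        !Bool = ?Bool
          !Str = ?Str
            !Bool = ?Bool
              dual(X) = X
      [data]
        ⊕{more,done} = &{more,done}  (⊕→&)
          [more]
            &{data,more} = ⊕{data,more}  (&→⊕)
              [data]
                ?Unit = !Unit
                  dual(X) = X
              [more]
                !Unit = ?Unit
                  dual(X) = X
          [done]
            !Int = ?Int
              !Bool = ?Bool
                dual(end) = end

?Str.μX.&{retry: ?Bool.?Str.?Bool.X, data: &{more: ⊕{data: !Unit.X, more: ?Unit.X}, done: ?Int.?Bool.end}}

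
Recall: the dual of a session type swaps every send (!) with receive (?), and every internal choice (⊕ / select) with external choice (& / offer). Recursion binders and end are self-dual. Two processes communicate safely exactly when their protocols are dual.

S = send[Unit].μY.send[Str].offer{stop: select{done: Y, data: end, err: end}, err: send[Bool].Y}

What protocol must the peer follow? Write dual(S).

send[Unit] = recv[Unit]
  μY = μY  (binder kept)
    send[Str] = recv[Str]
      offer{stop,err} = select{stop,err}  (offer→select)
        case stop:
          select{done,data,err} = offer{done,data,err}  (select→offer)
            case done:
              dual(Y) = Y
            case data:
              dual(end) = end
            case err:
              dual(end) = end
        case err:
          send[Bool] = recv[Bool]
            dual(Y) = Y

recv[Unit].μY.recv[Str].select{stop: offer{done: Y, data: end, err: end}, err: recv[Bool].Y}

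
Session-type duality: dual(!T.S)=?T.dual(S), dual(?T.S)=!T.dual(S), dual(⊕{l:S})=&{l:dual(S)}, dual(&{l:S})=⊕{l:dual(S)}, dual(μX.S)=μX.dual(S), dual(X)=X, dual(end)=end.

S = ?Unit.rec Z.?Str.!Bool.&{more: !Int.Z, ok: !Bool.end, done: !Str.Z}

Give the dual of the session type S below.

?Unit ↦ !Unit
  rec Z ↦ rec Z  (μ self-dual)
    ?Str ↦ !Str
      !Bool ↦ ?Bool
        &{more,ok,done} ↦ +{more,ok,done}  (offer→select)
          case more:
            !Int ↦ ?Int
              dual(Z) = Z
          case ok:
            !Bool ↦ ?Bool
              dual(end) = end
          case done:
            !Str ↦ ?Str
              dual(Z) = Z

!Unit.rec Z.!Str.?Bool.+{more: ?Int.Z, ok: ?Bool.end, done: ?Str.Z}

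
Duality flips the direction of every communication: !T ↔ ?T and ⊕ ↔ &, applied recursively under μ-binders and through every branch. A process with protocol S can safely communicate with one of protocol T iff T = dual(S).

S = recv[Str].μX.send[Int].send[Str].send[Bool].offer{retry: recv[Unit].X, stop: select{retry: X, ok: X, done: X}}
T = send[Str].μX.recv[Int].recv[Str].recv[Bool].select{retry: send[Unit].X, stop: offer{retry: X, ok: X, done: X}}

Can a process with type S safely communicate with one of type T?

YES

recv[Str] | send[Str]  match
  μX | μX  match (rec unchanged)
    send[Int] | recv[Int]  match
      send[Str] | recv[Str]  match
        send[Bool] | recv[Bool]  match
          offer{retry,stop} | select{retry,stop}  match same labels
            • retry:
              recv[Unit] | send[Unit]  match
                X | X  match
            • stop:
              select{retry,ok,done} | offer{retry,ok,done}  match same labels
                • retry:
                  X | X  match
                • ok:
                  X | X  match
                • done:
                  X | X  match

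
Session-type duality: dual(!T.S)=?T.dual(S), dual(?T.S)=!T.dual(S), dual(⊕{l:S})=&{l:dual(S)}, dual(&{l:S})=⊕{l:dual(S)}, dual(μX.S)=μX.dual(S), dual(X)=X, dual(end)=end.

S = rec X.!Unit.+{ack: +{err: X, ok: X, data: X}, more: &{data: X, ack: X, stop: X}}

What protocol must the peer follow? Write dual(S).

rec X = rec X  (rec unchanged)
  !Unit = ?Unit
    +{ack,more} = &{ack,more}  (⊕→&)
      • ack:
        +{err,ok,data} = &{err,ok,data}  (⊕→&)
          • err:
            dual(X) = X
          • ok:
            dual(X) = X
          • data:
            dual(X) = X
      • more:
        &{data,ack,stop} = +{data,ack,stop}  (&→⊕)
          • data:
            dual(X) = X
          • ack:
            dual(X) = X
          • stop:
            dual(X) = X

rec X.?Unit.&{ack: &{err: X, ok: X, data: X}, more: +{data: X, ack: X, stop: X}}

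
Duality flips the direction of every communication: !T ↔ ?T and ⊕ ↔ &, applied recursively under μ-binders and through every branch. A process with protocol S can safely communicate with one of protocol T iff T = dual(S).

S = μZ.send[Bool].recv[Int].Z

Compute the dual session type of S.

μZ → μZ  (binder kept)
  send[Bool] → recv[Bool]
    recv[Int] → send[Int]
      Z self-dual

μZ.recv[Bool].send[Int].Z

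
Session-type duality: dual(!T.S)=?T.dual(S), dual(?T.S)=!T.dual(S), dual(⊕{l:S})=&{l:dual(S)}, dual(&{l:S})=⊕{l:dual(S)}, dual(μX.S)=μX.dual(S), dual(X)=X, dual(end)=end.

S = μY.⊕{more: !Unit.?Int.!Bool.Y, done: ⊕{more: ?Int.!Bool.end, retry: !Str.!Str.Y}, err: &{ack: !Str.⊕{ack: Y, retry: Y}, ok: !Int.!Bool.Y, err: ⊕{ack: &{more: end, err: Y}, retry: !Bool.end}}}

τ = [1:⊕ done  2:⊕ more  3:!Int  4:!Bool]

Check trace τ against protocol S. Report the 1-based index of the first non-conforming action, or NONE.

3

@1 ⊕ done  match  cont: ⊕{more: ?Int.!Bool.end, retry: !Str.!Str.μY.…}
@2 ⊕ more  match  cont: ?Int.!Bool.end
@3 got !Int, protocol expects ?Int  ✗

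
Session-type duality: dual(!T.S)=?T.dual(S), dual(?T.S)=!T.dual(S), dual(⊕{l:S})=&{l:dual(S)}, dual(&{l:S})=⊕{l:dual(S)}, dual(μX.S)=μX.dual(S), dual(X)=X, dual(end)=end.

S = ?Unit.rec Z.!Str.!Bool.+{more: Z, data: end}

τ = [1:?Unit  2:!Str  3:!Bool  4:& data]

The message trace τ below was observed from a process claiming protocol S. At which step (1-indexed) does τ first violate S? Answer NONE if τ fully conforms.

@1 ?Unit  match  state: rec Z.…
@2 !Str  match  state: !Bool.+{more: rec Z.…, data: end}
@3 !Bool  match  state: +{more: rec Z.…, data: end}
@4 got & data, protocol expects + more or + data  ✗

4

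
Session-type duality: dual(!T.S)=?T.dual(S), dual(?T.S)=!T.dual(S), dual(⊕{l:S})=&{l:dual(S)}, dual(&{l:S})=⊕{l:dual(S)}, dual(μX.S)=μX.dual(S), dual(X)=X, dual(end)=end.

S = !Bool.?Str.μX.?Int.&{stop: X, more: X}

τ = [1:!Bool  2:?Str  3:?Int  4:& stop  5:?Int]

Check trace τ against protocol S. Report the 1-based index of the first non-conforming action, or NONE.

NONE

@1 !Bool  match  state: ?Str.μX.…
@2 ?Str  match  state: μX.…
@3 ?Int  match  state: &{stop: μX.…, more: μX.…}
@4 & stop  match  state: μX.…
@5 ?Int  match  state: &{stop: μX.…, more: μX.…}
trace exhausted — no violation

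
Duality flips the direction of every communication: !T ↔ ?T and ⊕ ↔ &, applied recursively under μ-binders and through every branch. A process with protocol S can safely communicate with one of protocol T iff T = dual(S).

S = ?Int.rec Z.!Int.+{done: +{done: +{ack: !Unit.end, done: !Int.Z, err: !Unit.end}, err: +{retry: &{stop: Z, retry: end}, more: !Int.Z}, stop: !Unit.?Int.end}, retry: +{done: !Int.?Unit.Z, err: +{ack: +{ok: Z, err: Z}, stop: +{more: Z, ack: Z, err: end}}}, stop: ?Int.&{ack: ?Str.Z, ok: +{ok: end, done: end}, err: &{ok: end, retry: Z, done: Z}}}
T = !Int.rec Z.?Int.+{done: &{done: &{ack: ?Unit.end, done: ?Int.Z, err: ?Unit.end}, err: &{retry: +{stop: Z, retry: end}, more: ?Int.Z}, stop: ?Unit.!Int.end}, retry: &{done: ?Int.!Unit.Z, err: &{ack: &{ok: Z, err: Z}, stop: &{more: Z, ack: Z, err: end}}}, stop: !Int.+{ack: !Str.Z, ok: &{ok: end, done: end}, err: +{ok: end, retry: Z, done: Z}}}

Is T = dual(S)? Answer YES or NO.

NO

?Int vs !Int  match
  rec Z vs rec Z  match (rec unchanged)
    !Int vs ?Int  match
      +{done,retry,stop} vs +{done,retry,stop}  ✗ choice polarity not flipped — not dual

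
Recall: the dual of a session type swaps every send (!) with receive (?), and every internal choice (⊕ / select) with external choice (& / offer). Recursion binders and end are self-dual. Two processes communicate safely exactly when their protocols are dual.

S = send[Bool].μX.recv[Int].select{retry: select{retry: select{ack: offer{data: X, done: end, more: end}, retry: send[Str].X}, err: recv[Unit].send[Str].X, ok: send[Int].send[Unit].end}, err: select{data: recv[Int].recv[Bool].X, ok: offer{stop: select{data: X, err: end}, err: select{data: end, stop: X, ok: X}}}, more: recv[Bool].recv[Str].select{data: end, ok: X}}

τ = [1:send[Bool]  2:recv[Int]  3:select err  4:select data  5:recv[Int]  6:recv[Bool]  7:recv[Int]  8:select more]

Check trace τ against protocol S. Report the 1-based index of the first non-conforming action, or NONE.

[1] send[Bool]  match  state: μX.…
[2] recv[Int]  match  state: select{retry: select{retry: select{ack: offer{data: μX.…, done: end, more: end}, retry: send[Str].μX.…}, err: recv[Unit].send[Str].μX.…, ok: send[Int].send[Unit].end}, err: select{data: recv[Int].recv[Bool].μX.…, ok: offer{stop: select{data: μX.…, err: end}, err: select{data: end, stop: μX.…, ok: μX.…}}}, more: recv[Bool].recv[Str].select{data: end, ok: μX.…}}
[3] select err  match  state: select{data: recv[Int].recv[Bool].μX.…, ok: offer{stop: select{data: μX.…, err: end}, err: select{data: end, stop: μX.…, ok: μX.…}}}
[4] select data  match  state: recv[Int].recv[Bool].μX.…
[5] recv[Int]  match  state: recv[Bool].μX.…
[6] recv[Bool]  match  state: μX.…
[7] recv[Int]  match  state: select{retry: select{retry: select{ack: offer{data: μX.…, done: end, more: end}, retry: send[Str].μX.…}, err: recv[Unit].send[Str].μX.…, ok: send[Int].send[Unit].end}, err: select{data: recv[Int].recv[Bool].μX.…, ok: offer{stop: select{data: μX.…, err: end}, err: select{data: end, stop: μX.…, ok: μX.…}}}, more: recv[Bool].recv[Str].select{data: end, ok: μX.…}}
[8] select more  match  state: recv[Bool].recv[Str].select{data: end, ok: μX.…}
trace exhausted — no violation

NONE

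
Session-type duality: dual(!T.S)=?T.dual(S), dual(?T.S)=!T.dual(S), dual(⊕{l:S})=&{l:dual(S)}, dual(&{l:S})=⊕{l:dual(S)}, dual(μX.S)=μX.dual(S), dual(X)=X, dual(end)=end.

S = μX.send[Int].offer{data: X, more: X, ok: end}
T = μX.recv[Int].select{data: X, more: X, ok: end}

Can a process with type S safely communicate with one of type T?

YES

μX vs μX  ✓ (μ self-dual)
  send[Int] vs recv[Int]  ✓
    offer{data,more,ok} vs select{data,more,ok}  ✓ same labels
      case data:
        X vs X  ✓
      case more:
        X vs X  ✓
      case ok:
        end vs end  ✓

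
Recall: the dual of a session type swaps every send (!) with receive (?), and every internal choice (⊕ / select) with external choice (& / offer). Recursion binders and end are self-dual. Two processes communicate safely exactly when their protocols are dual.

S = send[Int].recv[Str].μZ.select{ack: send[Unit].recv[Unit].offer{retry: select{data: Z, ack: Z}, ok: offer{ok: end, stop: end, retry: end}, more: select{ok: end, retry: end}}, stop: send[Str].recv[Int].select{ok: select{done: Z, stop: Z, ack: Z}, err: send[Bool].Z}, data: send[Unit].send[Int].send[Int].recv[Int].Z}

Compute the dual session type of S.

send[Int] ↦ recv[Int]
  recv[Str] ↦ send[Str]
    μZ ↦ μZ  (binder kept)
      select{ack,stop,data} ↦ offer{ack,stop,data}  (internal→external)
        case ack:
          send[Unit] ↦ recv[Unit]
            recv[Unit] ↦ send[Unit]
              offer{retry,ok,more} ↦ select{retry,ok,more}  (external→internal)
                case retry:
                  select{data,ack} ↦ offer{data,ack}  (internal→external)
                    case data:
                      dual(Z) = Z
                    case ack:
                      dual(Z) = Z
                case ok:
                  offer{ok,stop,retry} ↦ select{ok,stop,retry}  (external→internal)
                    case ok:
                      dual(end) = end
                    case stop:
                      dual(end) = end
                    case retry:
                      dual(end) = end
                case more:
                  select{ok,retry} ↦ offer{ok,retry}  (internal→external)
                    case ok:
                      dual(end) = end
                    case retry:
                      dual(end) = end
        case stop:
          send[Str] ↦ recv[Str]
            recv[Int] ↦ send[Int]
              select{ok,err} ↦ offer{ok,err}  (internal→external)
                case ok:
                  select{done,stop,ack} ↦ offer{done,stop,ack}  (internal→external)
                    case done:
                      dual(Z) = Z
                    case stop:
                      dual(Z) = Z
                    case ack:
                      dual(Z) = Z
                case err:
                  send[Bool] ↦ recv[Bool]
                    dual(Z) = Z
        case data:
          send[Unit] ↦ recv[Unit]
            send[Int] ↦ recv[Int]
              send[Int] ↦ recv[Int]
                recv[Int] ↦ send[Int]
                  dual(Z) = Z

recv[Int].send[Str].μZ.offer{ack: recv[Unit].send[Unit].select{retry: offer{data: Z, ack: Z}, ok: select{ok: end, stop: end, retry: end}, more: offer{ok: end, retry: end}}, stop: recv[Str].send[Int].offer{ok: offer{done: Z, stop: Z, ack: Z}, err: recv[Bool].Z}, data: recv[Unit].recv[Int].recv[Int].send[Int].Z}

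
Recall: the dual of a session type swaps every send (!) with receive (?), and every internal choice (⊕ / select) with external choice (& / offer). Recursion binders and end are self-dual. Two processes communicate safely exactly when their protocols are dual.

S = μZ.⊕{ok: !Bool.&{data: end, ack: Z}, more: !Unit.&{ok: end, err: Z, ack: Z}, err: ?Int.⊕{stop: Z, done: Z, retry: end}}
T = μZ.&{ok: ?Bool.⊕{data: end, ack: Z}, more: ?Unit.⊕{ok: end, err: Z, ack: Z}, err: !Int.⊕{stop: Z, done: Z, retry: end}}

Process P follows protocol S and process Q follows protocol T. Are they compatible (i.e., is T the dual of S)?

μZ vs μZ  ok (rec unchanged)
  ⊕{ok,more,err} vs &{ok,more,err}  ok label sets agree
    [ok]
      !Bool vs ?Bool  ok
        &{data,ack} vs ⊕{data,ack}  ok label sets agree
          [data]
            end vs end  ok
          [ack]
            Z vs Z  ok
    [more]
      !Unit vs ?Unit  ok
        &{ok,err,ack} vs ⊕{ok,err,ack}  ok label sets agree
          [ok]
            end vs end  ok
          [err]
            Z vs Z  ok
          [ack]
            Z vs Z  ok
    [err]
      ?Int vs !Int  ok
        ⊕{stop,done,retry} vs ⊕{stop,done,retry}  ✗ choice polarity not flipped — not dual

NO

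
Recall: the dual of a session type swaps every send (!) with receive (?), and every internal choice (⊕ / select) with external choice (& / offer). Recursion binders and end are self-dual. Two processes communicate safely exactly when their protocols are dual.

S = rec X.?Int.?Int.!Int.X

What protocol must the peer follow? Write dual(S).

rec X.!Int.!Int.?Int.X

rec X = rec X  (rec unchanged)
  ?Int = !Int
    ?Int = !Int
      !Int = ?Int
        dual(X) = X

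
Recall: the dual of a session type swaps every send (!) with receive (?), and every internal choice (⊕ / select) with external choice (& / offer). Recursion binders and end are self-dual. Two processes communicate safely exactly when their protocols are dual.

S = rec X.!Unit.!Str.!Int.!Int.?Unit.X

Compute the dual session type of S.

rec X.?Unit.?Str.?Int.?Int.!Unit.X

rec X → rec X  (rec unchanged)
  !Unit → ?Unit
    !Str → ?Str
      !Int → ?Int
        !Int → ?Int
          ?Unit → !Unit
            X ↦ X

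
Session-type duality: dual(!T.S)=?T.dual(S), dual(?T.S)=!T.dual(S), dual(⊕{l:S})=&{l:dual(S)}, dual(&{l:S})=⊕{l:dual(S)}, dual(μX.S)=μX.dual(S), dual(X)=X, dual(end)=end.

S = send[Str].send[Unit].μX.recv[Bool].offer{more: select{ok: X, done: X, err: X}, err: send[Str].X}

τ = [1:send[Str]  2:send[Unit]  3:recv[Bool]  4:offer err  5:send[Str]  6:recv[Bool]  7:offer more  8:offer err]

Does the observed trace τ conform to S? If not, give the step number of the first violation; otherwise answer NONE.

8

[1] send[Str]  match  residual = send[Unit].μX.…
[2] send[Unit]  match  residual = μX.…
[3] recv[Bool]  match  residual = offer{more: select{ok: μX.…, done: μX.…, err: μX.…}, err: send[Str].μX.…}
[4] offer err  match  residual = send[Str].μX.…
[5] send[Str]  match  residual = μX.…
[6] recv[Bool]  match  residual = offer{more: select{ok: μX.…, done: μX.…, err: μX.…}, err: send[Str].μX.…}
[7] offer more  match  residual = select{ok: μX.…, done: μX.…, err: μX.…}
[8] got offer err, protocol expects select ok or select done or select err  ✗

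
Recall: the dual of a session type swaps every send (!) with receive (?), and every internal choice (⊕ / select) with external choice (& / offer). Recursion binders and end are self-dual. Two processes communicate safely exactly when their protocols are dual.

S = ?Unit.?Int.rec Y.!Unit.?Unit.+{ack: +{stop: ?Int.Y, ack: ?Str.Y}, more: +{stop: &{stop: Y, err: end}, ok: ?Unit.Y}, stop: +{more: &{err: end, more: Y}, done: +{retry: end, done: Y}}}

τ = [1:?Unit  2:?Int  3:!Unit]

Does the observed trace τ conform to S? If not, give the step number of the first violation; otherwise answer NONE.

[1] ?Unit  ok  residual = ?Int.rec Y.…
[2] ?Int  ok  residual = rec Y.…
[3] !Unit  ok  residual = ?Unit.+{ack: +{stop: ?Int.rec Y.…, ack: ?Str.rec Y.…}, more: +{stop: &{stop: rec Y.…, err: end}, ok: ?Unit.rec Y.…}, stop: +{more: &{err: end, more: rec Y.…}, done: +{retry: end, done: rec Y.…}}}
τ conforms to S (length 3)

NONE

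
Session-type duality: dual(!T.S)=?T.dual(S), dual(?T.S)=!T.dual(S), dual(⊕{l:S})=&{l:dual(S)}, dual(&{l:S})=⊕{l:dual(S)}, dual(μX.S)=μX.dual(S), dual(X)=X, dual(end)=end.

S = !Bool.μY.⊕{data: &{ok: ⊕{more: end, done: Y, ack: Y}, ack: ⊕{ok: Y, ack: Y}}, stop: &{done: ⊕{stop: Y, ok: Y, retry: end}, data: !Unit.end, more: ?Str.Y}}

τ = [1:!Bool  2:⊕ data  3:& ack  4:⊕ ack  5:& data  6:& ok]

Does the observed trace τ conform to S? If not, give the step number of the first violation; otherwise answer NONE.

5

@1 !Bool  ✓  state: μY.…
@2 ⊕ data  ✓  state: &{ok: ⊕{more: end, done: μY.…, ack: μY.…}, ack: ⊕{ok: μY.…, ack: μY.…}}
@3 & ack  ✓  state: ⊕{ok: μY.…, ack: μY.…}
@4 ⊕ ack  ✓  state: μY.…
@5 got & data, protocol expects ⊕ data or ⊕ stop  ✗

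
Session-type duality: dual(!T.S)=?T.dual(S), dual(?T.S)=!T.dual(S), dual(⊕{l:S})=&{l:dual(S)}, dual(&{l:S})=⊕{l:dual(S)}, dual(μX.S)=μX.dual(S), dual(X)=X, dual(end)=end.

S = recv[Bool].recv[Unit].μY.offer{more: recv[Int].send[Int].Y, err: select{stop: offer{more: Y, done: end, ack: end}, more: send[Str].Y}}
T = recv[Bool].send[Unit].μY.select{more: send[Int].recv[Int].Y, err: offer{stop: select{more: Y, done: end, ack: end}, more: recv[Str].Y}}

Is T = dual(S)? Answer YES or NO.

NO

recv[Bool] ‖ recv[Bool]  ✗ same direction on both sides — not dual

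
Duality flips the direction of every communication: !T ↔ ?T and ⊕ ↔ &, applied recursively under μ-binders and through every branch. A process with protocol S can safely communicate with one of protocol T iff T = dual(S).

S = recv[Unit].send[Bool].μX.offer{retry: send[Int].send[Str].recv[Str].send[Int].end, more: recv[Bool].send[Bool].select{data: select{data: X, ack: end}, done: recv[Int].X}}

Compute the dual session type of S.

recv[Unit] = send[Unit]
  send[Bool] = recv[Bool]
    μX = μX  (binder kept)
      offer{retry,more} = select{retry,more}  (&→⊕)
        case retry:
          send[Int] = recv[Int]
            send[Str] = recv[Str]
              recv[Str] = send[Str]
                send[Int] = recv[Int]
                  end ↦ end
        case more:
          recv[Bool] = send[Bool]
            send[Bool] = recv[Bool]
              select{data,done} = offer{data,done}  (⊕→&)
                case data:
                  select{data,ack} = offer{data,ack}  (⊕→&)
                    case data:
                      X ↦ X
                    case ack:
                      end ↦ end
                case done:
                  recv[Int] = send[Int]
                    X ↦ X

send[Unit].recv[Bool].μX.select{retry: recv[Int].recv[Str].send[Str].recv[Int].end, more: send[Bool].recv[Bool].offer{data: offer{data: X, ack: end}, done: send[Int].X}}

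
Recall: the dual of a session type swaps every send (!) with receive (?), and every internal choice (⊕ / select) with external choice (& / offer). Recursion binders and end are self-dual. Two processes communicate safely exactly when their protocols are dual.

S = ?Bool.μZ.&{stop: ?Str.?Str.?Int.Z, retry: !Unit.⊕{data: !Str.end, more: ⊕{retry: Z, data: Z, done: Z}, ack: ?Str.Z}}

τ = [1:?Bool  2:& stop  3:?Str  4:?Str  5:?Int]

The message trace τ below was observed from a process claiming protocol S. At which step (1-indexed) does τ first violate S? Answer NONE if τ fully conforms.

NONE

step 1: ?Bool  ok  now at μZ.…
step 2: & stop  ok  now at ?Str.?Str.?Int.μZ.…
step 3: ?Str  ok  now at ?Str.?Int.μZ.…
step 4: ?Str  ok  now at ?Int.μZ.…
step 5: ?Int  ok  now at μZ.…
trace exhausted — no violation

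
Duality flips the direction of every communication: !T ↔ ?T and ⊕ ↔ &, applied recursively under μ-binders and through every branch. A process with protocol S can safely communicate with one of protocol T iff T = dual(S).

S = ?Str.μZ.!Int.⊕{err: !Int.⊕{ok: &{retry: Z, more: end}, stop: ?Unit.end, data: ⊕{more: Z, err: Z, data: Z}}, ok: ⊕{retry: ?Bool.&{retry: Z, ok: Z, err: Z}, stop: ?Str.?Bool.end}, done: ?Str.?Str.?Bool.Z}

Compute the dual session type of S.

!Str.μZ.?Int.&{err: ?Int.&{ok: ⊕{retry: Z, more: end}, stop: !Unit.end, data: &{more: Z, err: Z, data: Z}}, ok: &{retry: !Bool.⊕{retry: Z, ok: Z, err: Z}, stop: !Str.!Bool.end}, done: !Str.!Str.!Bool.Z}

?Str = !Str
  μZ = μZ  (binder kept)
    !Int = ?Int
      ⊕{err,ok,done} = &{err,ok,done}  (⊕→&)
        case err:
          !Int = ?Int
            ⊕{ok,stop,data} = &{ok,stop,data}  (⊕→&)
              case ok:
                &{retry,more} = ⊕{retry,more}  (external→internal)
                  case retry:
                    dual(Z) = Z
                  case more:
                    dual(end) = end
              case stop:
                ?Unit = !Unit
                  dual(end) = end
              case data:
                ⊕{more,err,data} = &{more,err,data}  (⊕→&)
                  case more:
                    dual(Z) = Z
                  case err:
                    dual(Z) = Z
                  case data:
                    dual(Z) = Z
        case ok:
          ⊕{retry,stop} = &{retry,stop}  (⊕→&)
            case retry:
              ?Bool = !Bool
                &{retry,ok,err} = ⊕{retry,ok,err}  (external→internal)
                  case retry:
                    dual(Z) = Z
                  case ok:
                    dual(Z) = Z
                  case err:
                    dual(Z) = Z
            case stop:
              ?Str = !Str
                ?Bool = !Bool
                  dual(end) = end
        case done:
          ?Str = !Str
            ?Str = !Str
              ?Bool = !Bool
                dual(Z) = Z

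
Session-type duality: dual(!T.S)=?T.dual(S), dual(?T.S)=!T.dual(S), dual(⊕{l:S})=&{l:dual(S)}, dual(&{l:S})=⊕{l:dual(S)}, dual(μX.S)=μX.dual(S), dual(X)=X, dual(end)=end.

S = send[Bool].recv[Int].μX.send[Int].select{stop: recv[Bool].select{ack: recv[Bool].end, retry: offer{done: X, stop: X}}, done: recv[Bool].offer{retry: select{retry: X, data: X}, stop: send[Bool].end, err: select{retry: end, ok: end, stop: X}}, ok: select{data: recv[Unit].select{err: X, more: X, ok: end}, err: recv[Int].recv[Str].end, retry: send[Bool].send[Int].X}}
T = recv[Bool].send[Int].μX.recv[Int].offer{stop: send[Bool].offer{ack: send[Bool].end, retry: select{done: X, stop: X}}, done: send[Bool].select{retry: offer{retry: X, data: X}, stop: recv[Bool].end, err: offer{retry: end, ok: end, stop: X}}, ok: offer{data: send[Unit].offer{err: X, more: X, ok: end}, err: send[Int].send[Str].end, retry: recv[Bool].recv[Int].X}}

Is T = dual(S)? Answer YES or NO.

YES

send[Bool] vs recv[Bool]  ✓
  recv[Int] vs send[Int]  ✓
    μX vs μX  ✓ (binder kept)
      send[Int] vs recv[Int]  ✓
        select{stop,done,ok} vs offer{stop,done,ok}  ✓ same labels
          case stop:
            recv[Bool] vs send[Bool]  ✓
              select{ack,retry} vs offer{ack,retry}  ✓ same labels
                case ack:
                  recv[Bool] vs send[Bool]  ✓
                    end vs end  ✓
                case retry:
                  offer{done,stop} vs select{done,stop}  ✓ same labels
                    case done:
                      X vs X  ✓
                    case stop:
                      X vs X  ✓
          case done:
            recv[Bool] vs send[Bool]  ✓
              offer{retry,stop,err} vs select{retry,stop,err}  ✓ same labels
                case retry:
                  select{retry,data} vs offer{retry,data}  ✓ same labels
                    case retry:
                      X vs X  ✓
                    case data:
                      X vs X  ✓
                case stop:
                  send[Bool] vs recv[Bool]  ✓
                    end vs end  ✓
                case err:
                  select{retry,ok,stop} vs offer{retry,ok,stop}  ✓ same labels
                    case retry:
                      end vs end  ✓
                    case ok:
                      end vs end  ✓
                    case stop:
                      X vs X  ✓
          case ok:
            select{data,err,retry} vs offer{data,err,retry}  ✓ same labels
              case data:
                recv[Unit] vs send[Unit]  ✓
                  select{err,more,ok} vs offer{err,more,ok}  ✓ same labels
                    case err:
                      X vs X  ✓
                    case more:
                      X vs X  ✓
                    case ok:
                      end vs end  ✓
              case err:
                recv[Int] vs send[Int]  ✓
                  recv[Str] vs send[Str]  ✓
                    end vs end  ✓
              case retry:
                send[Bool] vs recv[Bool]  ✓
                  send[Int] vs recv[Int]  ✓
                    X vs X  ✓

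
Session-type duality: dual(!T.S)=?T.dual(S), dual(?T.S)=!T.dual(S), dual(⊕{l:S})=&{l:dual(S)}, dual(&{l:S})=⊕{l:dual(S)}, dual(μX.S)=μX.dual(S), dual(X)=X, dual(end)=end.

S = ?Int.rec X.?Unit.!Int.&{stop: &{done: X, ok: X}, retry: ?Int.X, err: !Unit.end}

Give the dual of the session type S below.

!Int.rec X.!Unit.?Int.+{stop: +{done: X, ok: X}, retry: !Int.X, err: ?Unit.end}

?Int = !Int
  rec X = rec X  (μ self-dual)
    ?Unit = !Unit
      !Int = ?Int
        &{stop,retry,err} = +{stop,retry,err}  (external→internal)
          • stop:
            &{done,ok} = +{done,ok}  (external→internal)
              • done:
                X self-dual
              • ok:
                X self-dual
          • retry:
            ?Int = !Int
              X self-dual
          • err:
            !Unit = ?Unit
              end self-dual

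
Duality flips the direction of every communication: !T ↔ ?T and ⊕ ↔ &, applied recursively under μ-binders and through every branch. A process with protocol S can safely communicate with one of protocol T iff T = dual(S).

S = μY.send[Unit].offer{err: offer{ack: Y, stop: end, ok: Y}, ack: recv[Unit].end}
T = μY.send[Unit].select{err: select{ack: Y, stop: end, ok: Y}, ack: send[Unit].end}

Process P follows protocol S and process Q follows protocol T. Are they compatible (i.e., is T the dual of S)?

NO

μY ‖ μY  ✓ (binder kept)
  send[Unit] ‖ send[Unit]  ✗ same direction on both sides — not dual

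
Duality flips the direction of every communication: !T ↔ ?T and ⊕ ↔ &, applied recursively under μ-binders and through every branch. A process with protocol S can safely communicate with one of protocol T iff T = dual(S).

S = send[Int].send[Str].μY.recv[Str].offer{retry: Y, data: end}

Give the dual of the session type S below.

recv[Int].recv[Str].μY.send[Str].select{retry: Y, data: end}

send[Int] = recv[Int]
  send[Str] = recv[Str]
    μY = μY  (μ self-dual)
      recv[Str] = send[Str]
        offer{retry,data} = select{retry,data}  (offer→select)
          [retry]
            dual(Y) = Y
          [data]
            dual(end) = end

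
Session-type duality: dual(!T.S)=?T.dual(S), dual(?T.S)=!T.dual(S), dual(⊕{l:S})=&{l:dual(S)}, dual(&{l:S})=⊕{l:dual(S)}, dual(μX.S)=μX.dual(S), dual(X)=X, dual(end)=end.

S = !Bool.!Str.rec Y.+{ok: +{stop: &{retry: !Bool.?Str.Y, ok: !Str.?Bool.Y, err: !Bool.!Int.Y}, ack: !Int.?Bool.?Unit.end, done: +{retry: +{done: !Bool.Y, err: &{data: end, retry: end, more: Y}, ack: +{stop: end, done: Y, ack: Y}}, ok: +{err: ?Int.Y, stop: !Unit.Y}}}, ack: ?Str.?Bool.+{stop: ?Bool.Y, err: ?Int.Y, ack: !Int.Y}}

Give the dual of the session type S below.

?Bool.?Str.rec Y.&{ok: &{stop: +{retry: ?Bool.!Str.Y, ok: ?Str.!Bool.Y, err: ?Bool.?Int.Y}, ack: ?Int.!Bool.!Unit.end, done: &{retry: &{done: ?Bool.Y, err: +{data: end, retry: end, more: Y}, ack: &{stop: end, done: Y, ack: Y}}, ok: &{err: !Int.Y, stop: ?Unit.Y}}}, ack: !Str.!Bool.&{stop: !Bool.Y, err: !Int.Y, ack: ?Int.Y}}

!Bool → ?Bool
  !Str → ?Str
    rec Y → rec Y  (rec unchanged)
      +{ok,ack} → &{ok,ack}  (select→offer)
        • ok:
          +{stop,ack,done} → &{stop,ack,done}  (select→offer)
            • stop:
              &{retry,ok,err} → +{retry,ok,err}  (&→⊕)
                • retry:
                  !Bool → ?Bool
                    ?Str → !Str
                      Y ↦ Y
                • ok:
                  !Str → ?Str
                    ?Bool → !Bool
                      Y ↦ Y
                • err:
                  !Bool → ?Bool
                    !Int → ?Int
                      Y ↦ Y
            • ack:
              !Int → ?Int
                ?Bool → !Bool
                  ?Unit → !Unit
                    end ↦ end
            • done:
              +{retry,ok} → &{retry,ok}  (select→offer)
                • retry:
                  +{done,err,ack} → &{done,err,ack}  (select→offer)
                    • done:
                      !Bool → ?Bool
                        Y ↦ Y
                    • err:
                      &{data,retry,more} → +{data,retry,more}  (&→⊕)
                        • data:
                          end ↦ end
                        • retry:
                          end ↦ end
                        • more:
                          Y ↦ Y
                    • ack:
                      +{stop,done,ack} → &{stop,done,ack}  (select→offer)
                        • stop:
                          end ↦ end
                        • done:
                          Y ↦ Y
                        • ack:
                          Y ↦ Y
                • ok:
                  +{err,stop} → &{err,stop}  (select→offer)
                    • err:
                      ?Int → !Int
                        Y ↦ Y
                    • stop:
                      !Unit → ?Unit
                        Y ↦ Y
        • ack:
          ?Str → !Str
            ?Bool → !Bool
              +{stop,err,ack} → &{stop,err,ack}  (select→offer)
                • stop:
                  ?Bool → !Bool
                    Y ↦ Y
                • err:
                  ?Int → !Int
                    Y ↦ Y
                • ack:
                  !Int → ?Int
                    Y ↦ Y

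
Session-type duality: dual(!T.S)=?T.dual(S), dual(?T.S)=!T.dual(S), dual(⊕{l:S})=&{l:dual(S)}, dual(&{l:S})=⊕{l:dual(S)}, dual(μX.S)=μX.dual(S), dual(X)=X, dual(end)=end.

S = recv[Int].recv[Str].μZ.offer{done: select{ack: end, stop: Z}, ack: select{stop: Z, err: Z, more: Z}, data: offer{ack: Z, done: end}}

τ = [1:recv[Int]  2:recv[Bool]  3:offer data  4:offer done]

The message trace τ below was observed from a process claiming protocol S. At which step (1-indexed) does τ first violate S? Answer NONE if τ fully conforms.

2

@1 recv[Int]  ok  now at recv[Str].μZ.…
@2 got recv[Bool], protocol expects recv[Str]  ✗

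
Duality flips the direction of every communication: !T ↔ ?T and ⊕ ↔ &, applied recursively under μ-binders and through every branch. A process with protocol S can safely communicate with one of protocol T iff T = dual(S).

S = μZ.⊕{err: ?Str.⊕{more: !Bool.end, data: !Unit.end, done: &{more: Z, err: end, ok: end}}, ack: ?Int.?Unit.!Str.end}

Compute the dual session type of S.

μZ → μZ  (rec unchanged)
  ⊕{err,ack} → &{err,ack}  (select→offer)
    case err:
      ?Str → !Str
        ⊕{more,data,done} → &{more,data,done}  (select→offer)
          case more:
            !Bool → ?Bool
              end self-dual
          case data:
            !Unit → ?Unit
              end self-dual
          case done:
            &{more,err,ok} → ⊕{more,err,ok}  (offer→select)
              case more:
                Z self-dual
              case err:
                end self-dual
              case ok:
                end self-dual
    case ack:
      ?Int → !Int
        ?Unit → !Unit
          !Str → ?Str
            end self-dual

μZ.&{err: !Str.&{more: ?Bool.end, data: ?Unit.end, done: ⊕{more: Z, err: end, ok: end}}, ack: !Int.!Unit.?Str.end}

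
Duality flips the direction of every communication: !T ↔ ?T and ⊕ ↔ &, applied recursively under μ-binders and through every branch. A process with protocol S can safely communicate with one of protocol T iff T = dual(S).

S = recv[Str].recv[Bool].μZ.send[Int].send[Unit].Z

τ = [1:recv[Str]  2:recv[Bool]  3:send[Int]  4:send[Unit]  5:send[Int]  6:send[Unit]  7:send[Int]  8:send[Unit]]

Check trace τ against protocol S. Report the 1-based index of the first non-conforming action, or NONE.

NONE

[1] recv[Str]  ✓  cont: recv[Bool].μZ.…
[2] recv[Bool]  ✓  cont: μZ.…
[3] send[Int]  ✓  cont: send[Unit].μZ.…
[4] send[Unit]  ✓  cont: μZ.…
[5] send[Int]  ✓  cont: send[Unit].μZ.…
[6] send[Unit]  ✓  cont: μZ.…
[7] send[Int]  ✓  cont: send[Unit].μZ.…
[8] send[Unit]  ✓  cont: μZ.…
trace exhausted — no violation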